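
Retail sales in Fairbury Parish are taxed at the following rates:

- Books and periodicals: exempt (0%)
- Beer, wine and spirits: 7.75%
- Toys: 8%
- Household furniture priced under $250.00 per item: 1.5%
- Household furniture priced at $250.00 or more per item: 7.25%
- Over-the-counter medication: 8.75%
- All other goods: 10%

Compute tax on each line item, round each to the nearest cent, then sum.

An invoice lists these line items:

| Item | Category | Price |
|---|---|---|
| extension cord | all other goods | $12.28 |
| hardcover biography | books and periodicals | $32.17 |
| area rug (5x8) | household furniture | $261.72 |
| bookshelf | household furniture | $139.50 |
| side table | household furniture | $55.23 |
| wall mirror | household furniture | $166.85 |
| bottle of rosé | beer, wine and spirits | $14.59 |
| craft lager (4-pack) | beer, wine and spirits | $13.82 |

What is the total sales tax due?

$27.82

Extension cord $12.28: all other goods → 10% → $1.23
Hardcover biography $32.17: books and periodicals → 0% → $0.00
Area rug (5x8) $261.72: household furniture, $250.00 or more → 7.25% → $18.97
Bookshelf $139.50: household furniture, under $250.00 → 1.5% → $2.09
Side table $55.23: household furniture, under $250.00 → 1.5% → $0.83
Wall mirror $166.85: household furniture, under $250.00 → 1.5% → $2.50
Bottle of rosé $14.59: beer, wine and spirits → 7.75% → $1.13
Craft lager (4-pack) $13.82: beer, wine and spirits → 7.75% → $1.07
Total tax = $1.23 + $18.97 + $2.09 + $0.83 + $2.50 + $1.13 + $1.07 = $27.82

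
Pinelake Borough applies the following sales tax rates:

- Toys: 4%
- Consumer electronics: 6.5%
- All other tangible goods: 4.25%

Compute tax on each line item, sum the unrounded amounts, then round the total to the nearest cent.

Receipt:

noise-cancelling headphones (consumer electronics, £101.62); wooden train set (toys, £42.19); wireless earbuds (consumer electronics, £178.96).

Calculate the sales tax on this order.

Noise-cancelling headphones £101.62: consumer electronics → 6.5% → £6.6053
Wooden train set £42.19: toys → 4% → £1.6876
Wireless earbuds £178.96: consumer electronics → 6.5% → £11.6324
Unrounded tax sum = £19.9253 → £19.93

£19.93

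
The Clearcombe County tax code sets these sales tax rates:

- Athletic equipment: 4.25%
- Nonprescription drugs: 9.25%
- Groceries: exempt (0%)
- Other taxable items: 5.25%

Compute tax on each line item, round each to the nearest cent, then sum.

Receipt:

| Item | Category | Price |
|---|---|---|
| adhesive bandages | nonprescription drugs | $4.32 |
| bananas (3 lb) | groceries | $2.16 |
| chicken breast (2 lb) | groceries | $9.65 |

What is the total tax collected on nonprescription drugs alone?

$0.40

Adhesive bandages $4.32: nonprescription drugs → 9.25% → $0.40
Tax on nonprescription drugs = $0.40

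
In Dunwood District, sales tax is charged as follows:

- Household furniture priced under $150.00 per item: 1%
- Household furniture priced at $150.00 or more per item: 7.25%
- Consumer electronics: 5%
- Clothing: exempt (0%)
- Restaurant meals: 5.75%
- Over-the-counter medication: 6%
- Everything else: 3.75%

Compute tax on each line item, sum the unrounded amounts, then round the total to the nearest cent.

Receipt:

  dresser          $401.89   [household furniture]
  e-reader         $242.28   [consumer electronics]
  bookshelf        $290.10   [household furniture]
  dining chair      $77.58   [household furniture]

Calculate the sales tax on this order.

Dresser $401.89: household furniture, $150.00 or more → 7.25% → $29.137025
E-reader $242.28: consumer electronics → 5% → $12.114
Bookshelf $290.10: household furniture, $150.00 or more → 7.25% → $21.03225
Dining chair $77.58: household furniture, under $150.00 → 1% → $0.7758
Unrounded tax sum = $63.059075 → $63.06

$63.06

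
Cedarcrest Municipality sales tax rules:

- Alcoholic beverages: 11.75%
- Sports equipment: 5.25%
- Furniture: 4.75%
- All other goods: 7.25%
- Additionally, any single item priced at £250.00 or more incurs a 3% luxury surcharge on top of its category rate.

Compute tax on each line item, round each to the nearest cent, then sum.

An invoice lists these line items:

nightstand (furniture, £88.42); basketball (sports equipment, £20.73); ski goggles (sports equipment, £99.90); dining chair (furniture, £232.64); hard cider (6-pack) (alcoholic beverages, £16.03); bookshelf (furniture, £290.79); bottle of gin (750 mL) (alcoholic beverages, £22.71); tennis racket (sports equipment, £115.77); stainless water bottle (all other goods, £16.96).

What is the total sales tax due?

Nightstand £88.42: furniture → 4.75% → £4.20
Basketball £20.73: sports equipment → 5.25% → £1.09
Ski goggles £99.90: sports equipment → 5.25% → £5.24
Dining chair £232.64: furniture → 4.75% → £11.05
Hard cider (6-pack) £16.03: alcoholic beverages → 11.75% → £1.88
Bookshelf £290.79: furniture → 4.75% + 3% surcharge = 7.75% → £22.54
Bottle of gin (750 mL) £22.71: alcoholic beverages → 11.75% → £2.67
Tennis racket £115.77: sports equipment → 5.25% → £6.08
Stainless water bottle £16.96: all other goods → 7.25% → £1.23
Total tax = £4.20 + £1.09 + £5.24 + £11.05 + £1.88 + £22.54 + £2.67 + £6.08 + £1.23 = £55.98

£55.98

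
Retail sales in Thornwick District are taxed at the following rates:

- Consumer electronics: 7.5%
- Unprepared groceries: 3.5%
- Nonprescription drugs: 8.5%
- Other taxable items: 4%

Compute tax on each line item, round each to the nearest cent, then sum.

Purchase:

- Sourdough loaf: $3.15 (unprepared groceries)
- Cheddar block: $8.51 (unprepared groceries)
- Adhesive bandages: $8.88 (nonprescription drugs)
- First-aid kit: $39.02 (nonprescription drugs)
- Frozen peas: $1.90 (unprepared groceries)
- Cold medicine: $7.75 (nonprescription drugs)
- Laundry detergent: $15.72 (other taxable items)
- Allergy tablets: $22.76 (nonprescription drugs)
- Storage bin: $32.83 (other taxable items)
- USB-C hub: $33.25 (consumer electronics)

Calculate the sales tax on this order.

$11.57

Sourdough loaf $3.15: unprepared groceries → 3.5% → $0.11
Cheddar block $8.51: unprepared groceries → 3.5% → $0.30
Adhesive bandages $8.88: nonprescription drugs → 8.5% → $0.75
First-aid kit $39.02: nonprescription drugs → 8.5% → $3.32
Frozen peas $1.90: unprepared groceries → 3.5% → $0.07
Cold medicine $7.75: nonprescription drugs → 8.5% → $0.66
Laundry detergent $15.72: other taxable items → 4% → $0.63
Allergy tablets $22.76: nonprescription drugs → 8.5% → $1.93
Storage bin $32.83: other taxable items → 4% → $1.31
USB-C hub $33.25: consumer electronics → 7.5% → $2.49
Total tax = $0.11 + $0.30 + $0.75 + $3.32 + $0.07 + $0.66 + $0.63 + $1.93 + $1.31 + $2.49 = $11.57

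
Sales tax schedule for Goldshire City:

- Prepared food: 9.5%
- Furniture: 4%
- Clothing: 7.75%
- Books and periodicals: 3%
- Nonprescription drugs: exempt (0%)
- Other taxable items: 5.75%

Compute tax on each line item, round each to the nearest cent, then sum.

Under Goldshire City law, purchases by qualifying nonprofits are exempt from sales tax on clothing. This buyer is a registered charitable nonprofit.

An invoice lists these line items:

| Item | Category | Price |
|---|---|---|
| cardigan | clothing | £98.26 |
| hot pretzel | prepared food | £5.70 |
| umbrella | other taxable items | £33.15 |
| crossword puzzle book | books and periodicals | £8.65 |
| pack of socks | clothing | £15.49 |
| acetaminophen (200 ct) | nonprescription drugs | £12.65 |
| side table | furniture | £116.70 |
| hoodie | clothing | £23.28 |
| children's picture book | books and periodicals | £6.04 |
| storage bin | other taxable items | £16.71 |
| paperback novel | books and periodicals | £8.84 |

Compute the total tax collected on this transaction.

Cardigan £98.26: clothing, buyer-exempt → 0% → £0.00
Hot pretzel £5.70: prepared food → 9.5% → £0.54
Umbrella £33.15: other taxable items → 5.75% → £1.91
Crossword puzzle book £8.65: books and periodicals → 3% → £0.26
Pack of socks £15.49: clothing, buyer-exempt → 0% → £0.00
Acetaminophen (200 ct) £12.65: nonprescription drugs → 0% → £0.00
Side table £116.70: furniture → 4% → £4.67
Hoodie £23.28: clothing, buyer-exempt → 0% → £0.00
Children's picture book £6.04: books and periodicals → 3% → £0.18
Storage bin £16.71: other taxable items → 5.75% → £0.96
Paperback novel £8.84: books and periodicals → 3% → £0.27
Total tax = £0.54 + £1.91 + £0.26 + £4.67 + £0.18 + £0.96 + £0.27 = £8.79

£8.79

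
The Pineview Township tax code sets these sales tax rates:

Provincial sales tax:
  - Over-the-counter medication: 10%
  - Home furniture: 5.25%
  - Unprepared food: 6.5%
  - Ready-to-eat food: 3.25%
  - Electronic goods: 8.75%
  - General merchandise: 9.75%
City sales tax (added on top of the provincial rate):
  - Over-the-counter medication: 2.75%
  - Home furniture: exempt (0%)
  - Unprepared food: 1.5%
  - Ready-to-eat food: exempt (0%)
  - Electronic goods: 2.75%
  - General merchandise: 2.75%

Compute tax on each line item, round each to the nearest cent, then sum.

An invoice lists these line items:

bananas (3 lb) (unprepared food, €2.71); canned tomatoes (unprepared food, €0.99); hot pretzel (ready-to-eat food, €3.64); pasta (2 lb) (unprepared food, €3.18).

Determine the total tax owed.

Bananas (3 lb) €2.71: unprepared food → 6.5% + 1.5% city = 8% → €0.22
Canned tomatoes €0.99: unprepared food → 6.5% + 1.5% city = 8% → €0.08
Hot pretzel €3.64: ready-to-eat food → 3.25% + 0% city = 3.25% → €0.12
Pasta (2 lb) €3.18: unprepared food → 6.5% + 1.5% city = 8% → €0.25
Total tax = €0.22 + €0.08 + €0.12 + €0.25 = €0.67

€0.67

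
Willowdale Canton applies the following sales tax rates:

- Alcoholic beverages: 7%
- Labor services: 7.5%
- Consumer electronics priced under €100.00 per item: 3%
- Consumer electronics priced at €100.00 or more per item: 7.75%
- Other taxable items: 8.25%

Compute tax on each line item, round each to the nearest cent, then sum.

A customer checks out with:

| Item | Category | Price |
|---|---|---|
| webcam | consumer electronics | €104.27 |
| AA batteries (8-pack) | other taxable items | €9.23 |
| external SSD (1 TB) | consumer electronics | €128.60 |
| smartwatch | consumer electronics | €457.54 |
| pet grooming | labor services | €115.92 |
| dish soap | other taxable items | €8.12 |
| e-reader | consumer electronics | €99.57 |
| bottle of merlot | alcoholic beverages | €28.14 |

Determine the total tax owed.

€68.59

Webcam €104.27: consumer electronics, €100.00 or more → 7.75% → €8.08
AA batteries (8-pack) €9.23: other taxable items → 8.25% → €0.76
External SSD (1 TB) €128.60: consumer electronics, €100.00 or more → 7.75% → €9.97
Smartwatch €457.54: consumer electronics, €100.00 or more → 7.75% → €35.46
Pet grooming €115.92: labor services → 7.5% → €8.69
Dish soap €8.12: other taxable items → 8.25% → €0.67
E-reader €99.57: consumer electronics, under €100.00 → 3% → €2.99
Bottle of merlot €28.14: alcoholic beverages → 7% → €1.97
Total tax = €8.08 + €0.76 + €9.97 + €35.46 + €8.69 + €0.67 + €2.99 + €1.97 = €68.59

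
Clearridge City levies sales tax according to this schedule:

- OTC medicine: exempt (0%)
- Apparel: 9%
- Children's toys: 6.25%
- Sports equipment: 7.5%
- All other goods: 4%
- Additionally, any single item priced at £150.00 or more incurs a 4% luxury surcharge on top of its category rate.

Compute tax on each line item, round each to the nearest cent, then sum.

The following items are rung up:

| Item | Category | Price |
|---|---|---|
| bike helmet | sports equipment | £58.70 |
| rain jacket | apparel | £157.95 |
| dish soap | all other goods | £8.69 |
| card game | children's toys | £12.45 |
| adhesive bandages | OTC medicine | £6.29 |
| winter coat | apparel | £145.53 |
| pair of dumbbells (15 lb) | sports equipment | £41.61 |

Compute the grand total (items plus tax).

Bike helmet £58.70: sports equipment → 7.5% → £4.40
Rain jacket £157.95: apparel → 9% + 4% surcharge = 13% → £20.53
Dish soap £8.69: all other goods → 4% → £0.35
Card game £12.45: children's toys → 6.25% → £0.78
Adhesive bandages £6.29: OTC medicine → 0% → £0.00
Winter coat £145.53: apparel → 9% → £13.10
Pair of dumbbells (15 lb) £41.61: sports equipment → 7.5% → £3.12
Subtotal = £431.22; tax = £42.28; total due = £473.50

£473.50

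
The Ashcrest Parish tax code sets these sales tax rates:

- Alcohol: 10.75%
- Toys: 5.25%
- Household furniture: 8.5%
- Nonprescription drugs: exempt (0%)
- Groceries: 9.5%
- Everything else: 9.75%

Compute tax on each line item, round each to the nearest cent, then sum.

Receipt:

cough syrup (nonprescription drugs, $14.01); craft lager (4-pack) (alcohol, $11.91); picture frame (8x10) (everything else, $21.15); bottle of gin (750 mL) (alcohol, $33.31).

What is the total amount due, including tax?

$87.30

Cough syrup $14.01: nonprescription drugs → 0% → $0.00
Craft lager (4-pack) $11.91: alcohol → 10.75% → $1.28
Picture frame (8x10) $21.15: everything else → 9.75% → $2.06
Bottle of gin (750 mL) $33.31: alcohol → 10.75% → $3.58
Subtotal = $80.38; tax = $6.92; total due = $87.30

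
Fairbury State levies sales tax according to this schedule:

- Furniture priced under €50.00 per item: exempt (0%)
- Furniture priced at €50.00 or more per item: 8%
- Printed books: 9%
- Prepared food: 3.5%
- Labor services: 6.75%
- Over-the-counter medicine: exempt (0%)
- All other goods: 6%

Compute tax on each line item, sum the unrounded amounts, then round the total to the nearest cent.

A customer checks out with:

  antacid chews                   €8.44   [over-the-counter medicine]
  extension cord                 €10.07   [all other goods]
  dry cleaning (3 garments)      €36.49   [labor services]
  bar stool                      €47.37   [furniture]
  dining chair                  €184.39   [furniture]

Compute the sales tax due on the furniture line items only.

€14.75

Bar stool €47.37: furniture, under €50.00 → 0% → €0.00
Dining chair €184.39: furniture, €50.00 or more → 8% → €14.7512
Tax on furniture: unrounded sum = €14.7512 → €14.75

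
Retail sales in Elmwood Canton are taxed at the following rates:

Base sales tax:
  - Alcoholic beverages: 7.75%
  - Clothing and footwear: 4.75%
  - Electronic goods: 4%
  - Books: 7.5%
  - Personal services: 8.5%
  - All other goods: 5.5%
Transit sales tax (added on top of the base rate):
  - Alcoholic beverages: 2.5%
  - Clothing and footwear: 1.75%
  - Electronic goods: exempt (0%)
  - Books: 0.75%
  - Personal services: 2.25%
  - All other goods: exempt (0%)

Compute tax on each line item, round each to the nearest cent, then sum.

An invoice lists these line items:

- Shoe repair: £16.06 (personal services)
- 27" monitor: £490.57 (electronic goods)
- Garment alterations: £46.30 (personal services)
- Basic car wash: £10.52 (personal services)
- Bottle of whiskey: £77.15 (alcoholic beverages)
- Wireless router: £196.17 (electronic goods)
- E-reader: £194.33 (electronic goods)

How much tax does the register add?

£50.99

Shoe repair £16.06: personal services → 8.5% + 2.25% transit = 10.75% → £1.73
27" monitor £490.57: electronic goods → 4% + 0% transit = 4% → £19.62
Garment alterations £46.30: personal services → 8.5% + 2.25% transit = 10.75% → £4.98
Basic car wash £10.52: personal services → 8.5% + 2.25% transit = 10.75% → £1.13
Bottle of whiskey £77.15: alcoholic beverages → 7.75% + 2.5% transit = 10.25% → £7.91
Wireless router £196.17: electronic goods → 4% + 0% transit = 4% → £7.85
E-reader £194.33: electronic goods → 4% + 0% transit = 4% → £7.77
Total tax = £1.73 + £19.62 + £4.98 + £1.13 + £7.91 + £7.85 + £7.77 = £50.99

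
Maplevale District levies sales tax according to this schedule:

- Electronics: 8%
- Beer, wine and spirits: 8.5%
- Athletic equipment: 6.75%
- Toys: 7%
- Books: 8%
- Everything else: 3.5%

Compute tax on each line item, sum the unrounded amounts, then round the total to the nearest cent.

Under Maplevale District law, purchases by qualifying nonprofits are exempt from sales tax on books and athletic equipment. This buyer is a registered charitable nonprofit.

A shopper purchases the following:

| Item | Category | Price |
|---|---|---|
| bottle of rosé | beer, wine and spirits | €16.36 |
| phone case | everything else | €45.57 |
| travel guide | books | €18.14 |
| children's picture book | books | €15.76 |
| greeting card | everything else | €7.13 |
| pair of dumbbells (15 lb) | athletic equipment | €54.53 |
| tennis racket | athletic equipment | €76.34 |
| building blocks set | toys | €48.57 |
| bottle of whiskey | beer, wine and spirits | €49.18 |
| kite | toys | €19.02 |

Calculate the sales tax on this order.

Bottle of rosé €16.36: beer, wine and spirits → 8.5% → €1.3906
Phone case €45.57: everything else → 3.5% → €1.59495
Travel guide €18.14: books, buyer-exempt → 0% → €0.00
Children's picture book €15.76: books, buyer-exempt → 0% → €0.00
Greeting card €7.13: everything else → 3.5% → €0.24955
Pair of dumbbells (15 lb) €54.53: athletic equipment, buyer-exempt → 0% → €0.00
Tennis racket €76.34: athletic equipment, buyer-exempt → 0% → €0.00
Building blocks set €48.57: toys → 7% → €3.3999
Bottle of whiskey €49.18: beer, wine and spirits → 8.5% → €4.1803
Kite €19.02: toys → 7% → €1.3314
Unrounded tax sum = €12.1467 → €12.15

€12.15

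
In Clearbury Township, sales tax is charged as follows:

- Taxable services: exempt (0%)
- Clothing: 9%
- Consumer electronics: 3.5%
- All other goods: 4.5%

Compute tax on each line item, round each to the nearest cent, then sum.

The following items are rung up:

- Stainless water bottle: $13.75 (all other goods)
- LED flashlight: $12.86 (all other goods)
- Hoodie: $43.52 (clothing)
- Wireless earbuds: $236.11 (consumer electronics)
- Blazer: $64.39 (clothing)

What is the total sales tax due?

$19.18

Stainless water bottle $13.75: all other goods → 4.5% → $0.62
LED flashlight $12.86: all other goods → 4.5% → $0.58
Hoodie $43.52: clothing → 9% → $3.92
Wireless earbuds $236.11: consumer electronics → 3.5% → $8.26
Blazer $64.39: clothing → 9% → $5.80
Total tax = $0.62 + $0.58 + $3.92 + $8.26 + $5.80 = $19.18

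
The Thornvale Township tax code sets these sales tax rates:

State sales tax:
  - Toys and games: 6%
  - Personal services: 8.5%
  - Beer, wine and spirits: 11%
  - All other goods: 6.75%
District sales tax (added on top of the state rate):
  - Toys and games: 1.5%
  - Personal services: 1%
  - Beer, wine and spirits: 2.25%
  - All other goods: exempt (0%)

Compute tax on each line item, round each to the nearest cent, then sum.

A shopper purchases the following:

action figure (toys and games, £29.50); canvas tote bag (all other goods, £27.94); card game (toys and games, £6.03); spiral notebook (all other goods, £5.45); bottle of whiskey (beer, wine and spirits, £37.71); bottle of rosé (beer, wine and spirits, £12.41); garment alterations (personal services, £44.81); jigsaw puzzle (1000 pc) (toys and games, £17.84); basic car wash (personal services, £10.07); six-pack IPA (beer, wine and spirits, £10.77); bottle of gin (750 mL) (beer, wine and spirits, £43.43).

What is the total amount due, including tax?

£271.26

Action figure £29.50: toys and games → 6% + 1.5% district = 7.5% → £2.21
Canvas tote bag £27.94: all other goods → 6.75% + 0% district = 6.75% → £1.89
Card game £6.03: toys and games → 6% + 1.5% district = 7.5% → £0.45
Spiral notebook £5.45: all other goods → 6.75% + 0% district = 6.75% → £0.37
Bottle of whiskey £37.71: beer, wine and spirits → 11% + 2.25% district = 13.25% → £5.00
Bottle of rosé £12.41: beer, wine and spirits → 11% + 2.25% district = 13.25% → £1.64
Garment alterations £44.81: personal services → 8.5% + 1% district = 9.5% → £4.26
Jigsaw puzzle (1000 pc) £17.84: toys and games → 6% + 1.5% district = 7.5% → £1.34
Basic car wash £10.07: personal services → 8.5% + 1% district = 9.5% → £0.96
Six-pack IPA £10.77: beer, wine and spirits → 11% + 2.25% district = 13.25% → £1.43
Bottle of gin (750 mL) £43.43: beer, wine and spirits → 11% + 2.25% district = 13.25% → £5.75
Subtotal = £245.96; tax = £25.30; total due = £271.26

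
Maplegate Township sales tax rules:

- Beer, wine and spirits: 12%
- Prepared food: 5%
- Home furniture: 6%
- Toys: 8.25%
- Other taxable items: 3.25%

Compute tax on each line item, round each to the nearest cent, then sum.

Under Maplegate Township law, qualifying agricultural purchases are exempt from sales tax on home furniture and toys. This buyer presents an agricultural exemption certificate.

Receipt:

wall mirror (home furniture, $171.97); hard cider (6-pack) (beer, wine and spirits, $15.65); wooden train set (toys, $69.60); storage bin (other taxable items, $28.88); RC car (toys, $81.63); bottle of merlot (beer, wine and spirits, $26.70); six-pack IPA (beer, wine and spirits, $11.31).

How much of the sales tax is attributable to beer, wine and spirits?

$6.44

Hard cider (6-pack) $15.65: beer, wine and spirits → 12% → $1.88
Bottle of merlot $26.70: beer, wine and spirits → 12% → $3.20
Six-pack IPA $11.31: beer, wine and spirits → 12% → $1.36
Tax on beer, wine and spirits = $1.88 + $3.20 + $1.36 = $6.44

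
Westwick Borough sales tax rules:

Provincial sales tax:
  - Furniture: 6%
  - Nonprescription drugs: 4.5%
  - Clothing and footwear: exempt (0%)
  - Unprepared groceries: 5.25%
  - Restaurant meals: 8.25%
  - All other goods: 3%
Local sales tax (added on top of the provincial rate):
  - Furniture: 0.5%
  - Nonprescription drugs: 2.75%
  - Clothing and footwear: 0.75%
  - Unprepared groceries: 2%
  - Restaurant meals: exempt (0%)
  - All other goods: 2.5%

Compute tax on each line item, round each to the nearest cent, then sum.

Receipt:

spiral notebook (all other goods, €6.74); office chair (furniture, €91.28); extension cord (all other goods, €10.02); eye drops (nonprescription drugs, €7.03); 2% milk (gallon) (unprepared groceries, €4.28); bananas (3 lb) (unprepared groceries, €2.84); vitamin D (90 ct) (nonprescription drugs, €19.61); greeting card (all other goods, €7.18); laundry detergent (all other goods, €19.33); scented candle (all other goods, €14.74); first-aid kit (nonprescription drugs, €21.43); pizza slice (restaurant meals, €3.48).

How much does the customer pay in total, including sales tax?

Spiral notebook €6.74: all other goods → 3% + 2.5% local = 5.5% → €0.37
Office chair €91.28: furniture → 6% + 0.5% local = 6.5% → €5.93
Extension cord €10.02: all other goods → 3% + 2.5% local = 5.5% → €0.55
Eye drops €7.03: nonprescription drugs → 4.5% + 2.75% local = 7.25% → €0.51
2% milk (gallon) €4.28: unprepared groceries → 5.25% + 2% local = 7.25% → €0.31
Bananas (3 lb) €2.84: unprepared groceries → 5.25% + 2% local = 7.25% → €0.21
Vitamin D (90 ct) €19.61: nonprescription drugs → 4.5% + 2.75% local = 7.25% → €1.42
Greeting card €7.18: all other goods → 3% + 2.5% local = 5.5% → €0.39
Laundry detergent €19.33: all other goods → 3% + 2.5% local = 5.5% → €1.06
Scented candle €14.74: all other goods → 3% + 2.5% local = 5.5% → €0.81
First-aid kit €21.43: nonprescription drugs → 4.5% + 2.75% local = 7.25% → €1.55
Pizza slice €3.48: restaurant meals → 8.25% + 0% local = 8.25% → €0.29
Subtotal = €207.96; tax = €13.40; total due = €221.36

€221.36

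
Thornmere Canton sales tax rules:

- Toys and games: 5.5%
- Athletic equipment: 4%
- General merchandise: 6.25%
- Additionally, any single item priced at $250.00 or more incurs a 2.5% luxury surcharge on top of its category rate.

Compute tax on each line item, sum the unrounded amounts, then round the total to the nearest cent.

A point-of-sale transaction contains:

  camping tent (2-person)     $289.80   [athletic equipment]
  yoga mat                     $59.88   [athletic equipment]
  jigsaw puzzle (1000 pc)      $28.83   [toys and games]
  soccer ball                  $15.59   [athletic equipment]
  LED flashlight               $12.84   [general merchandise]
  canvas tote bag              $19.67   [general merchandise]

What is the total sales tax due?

Camping tent (2-person) $289.80: athletic equipment → 4% + 2.5% surcharge = 6.5% → $18.837
Yoga mat $59.88: athletic equipment → 4% → $2.3952
Jigsaw puzzle (1000 pc) $28.83: toys and games → 5.5% → $1.58565
Soccer ball $15.59: athletic equipment → 4% → $0.6236
LED flashlight $12.84: general merchandise → 6.25% → $0.8025
Canvas tote bag $19.67: general merchandise → 6.25% → $1.229375
Unrounded tax sum = $25.473325 → $25.47

$25.47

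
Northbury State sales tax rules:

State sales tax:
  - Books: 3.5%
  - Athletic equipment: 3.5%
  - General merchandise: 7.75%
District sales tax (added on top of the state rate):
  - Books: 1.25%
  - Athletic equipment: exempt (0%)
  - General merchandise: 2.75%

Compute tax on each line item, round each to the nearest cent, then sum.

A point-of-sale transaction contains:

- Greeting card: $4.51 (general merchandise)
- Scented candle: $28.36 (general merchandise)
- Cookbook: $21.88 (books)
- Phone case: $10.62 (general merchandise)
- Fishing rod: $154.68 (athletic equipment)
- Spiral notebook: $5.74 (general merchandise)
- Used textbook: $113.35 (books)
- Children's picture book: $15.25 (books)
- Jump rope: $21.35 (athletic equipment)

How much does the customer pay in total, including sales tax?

Greeting card $4.51: general merchandise → 7.75% + 2.75% district = 10.5% → $0.47
Scented candle $28.36: general merchandise → 7.75% + 2.75% district = 10.5% → $2.98
Cookbook $21.88: books → 3.5% + 1.25% district = 4.75% → $1.04
Phone case $10.62: general merchandise → 7.75% + 2.75% district = 10.5% → $1.12
Fishing rod $154.68: athletic equipment → 3.5% + 0% district = 3.5% → $5.41
Spiral notebook $5.74: general merchandise → 7.75% + 2.75% district = 10.5% → $0.60
Used textbook $113.35: books → 3.5% + 1.25% district = 4.75% → $5.38
Children's picture book $15.25: books → 3.5% + 1.25% district = 4.75% → $0.72
Jump rope $21.35: athletic equipment → 3.5% + 0% district = 3.5% → $0.75
Subtotal = $375.74; tax = $18.47; total due = $394.21

$394.21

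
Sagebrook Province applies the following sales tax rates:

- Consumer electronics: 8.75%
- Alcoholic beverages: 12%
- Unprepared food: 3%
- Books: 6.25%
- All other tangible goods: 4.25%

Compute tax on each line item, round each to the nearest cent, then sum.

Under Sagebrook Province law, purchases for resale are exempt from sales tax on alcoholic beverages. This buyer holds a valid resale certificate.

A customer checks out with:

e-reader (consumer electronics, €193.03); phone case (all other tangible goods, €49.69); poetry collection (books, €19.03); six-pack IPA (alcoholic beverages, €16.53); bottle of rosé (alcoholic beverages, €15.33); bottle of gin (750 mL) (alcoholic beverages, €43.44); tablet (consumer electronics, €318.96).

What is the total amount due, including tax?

E-reader €193.03: consumer electronics → 8.75% → €16.89
Phone case €49.69: all other tangible goods → 4.25% → €2.11
Poetry collection €19.03: books → 6.25% → €1.19
Six-pack IPA €16.53: alcoholic beverages, buyer-exempt → 0% → €0.00
Bottle of rosé €15.33: alcoholic beverages, buyer-exempt → 0% → €0.00
Bottle of gin (750 mL) €43.44: alcoholic beverages, buyer-exempt → 0% → €0.00
Tablet €318.96: consumer electronics → 8.75% → €27.91
Subtotal = €656.01; tax = €48.10; total due = €704.11

€704.11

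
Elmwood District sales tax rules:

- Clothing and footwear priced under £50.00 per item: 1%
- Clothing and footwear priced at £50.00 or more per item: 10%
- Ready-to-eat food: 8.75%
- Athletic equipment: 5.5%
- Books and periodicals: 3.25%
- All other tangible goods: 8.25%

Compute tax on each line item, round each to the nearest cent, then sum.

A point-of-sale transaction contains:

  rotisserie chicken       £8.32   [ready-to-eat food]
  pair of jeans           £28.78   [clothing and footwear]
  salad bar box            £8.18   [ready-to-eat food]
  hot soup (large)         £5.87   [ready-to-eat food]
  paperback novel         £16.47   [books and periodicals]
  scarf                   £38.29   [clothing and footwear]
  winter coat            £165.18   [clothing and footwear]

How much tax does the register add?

Rotisserie chicken £8.32: ready-to-eat food → 8.75% → £0.73
Pair of jeans £28.78: clothing and footwear, under £50.00 → 1% → £0.29
Salad bar box £8.18: ready-to-eat food → 8.75% → £0.72
Hot soup (large) £5.87: ready-to-eat food → 8.75% → £0.51
Paperback novel £16.47: books and periodicals → 3.25% → £0.54
Scarf £38.29: clothing and footwear, under £50.00 → 1% → £0.38
Winter coat £165.18: clothing and footwear, £50.00 or more → 10% → £16.52
Total tax = £0.73 + £0.29 + £0.72 + £0.51 + £0.54 + £0.38 + £16.52 = £19.69

£19.69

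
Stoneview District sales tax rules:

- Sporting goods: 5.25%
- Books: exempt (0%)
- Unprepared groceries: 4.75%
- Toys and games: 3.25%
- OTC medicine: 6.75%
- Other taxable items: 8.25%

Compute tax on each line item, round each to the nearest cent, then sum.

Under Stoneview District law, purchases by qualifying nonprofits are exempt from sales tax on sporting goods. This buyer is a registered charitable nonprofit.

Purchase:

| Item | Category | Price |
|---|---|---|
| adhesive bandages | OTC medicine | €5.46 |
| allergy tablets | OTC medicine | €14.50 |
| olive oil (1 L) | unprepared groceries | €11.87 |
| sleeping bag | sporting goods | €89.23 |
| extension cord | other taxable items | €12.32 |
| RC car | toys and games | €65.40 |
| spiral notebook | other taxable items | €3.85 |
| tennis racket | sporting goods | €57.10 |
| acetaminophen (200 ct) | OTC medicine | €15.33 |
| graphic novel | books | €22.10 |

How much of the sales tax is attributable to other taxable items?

Extension cord €12.32: other taxable items → 8.25% → €1.02
Spiral notebook €3.85: other taxable items → 8.25% → €0.32
Tax on other taxable items = €1.02 + €0.32 = €1.34

€1.34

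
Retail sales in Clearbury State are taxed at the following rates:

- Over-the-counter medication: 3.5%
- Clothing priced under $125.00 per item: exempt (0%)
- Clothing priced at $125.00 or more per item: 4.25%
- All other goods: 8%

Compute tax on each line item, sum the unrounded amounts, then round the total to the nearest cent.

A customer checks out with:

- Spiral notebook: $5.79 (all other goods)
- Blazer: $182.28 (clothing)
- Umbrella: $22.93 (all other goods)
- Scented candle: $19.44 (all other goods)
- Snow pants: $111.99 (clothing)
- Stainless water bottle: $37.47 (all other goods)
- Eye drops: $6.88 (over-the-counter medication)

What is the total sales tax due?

Spiral notebook $5.79: all other goods → 8% → $0.4632
Blazer $182.28: clothing, $125.00 or more → 4.25% → $7.7469
Umbrella $22.93: all other goods → 8% → $1.8344
Scented candle $19.44: all other goods → 8% → $1.5552
Snow pants $111.99: clothing, under $125.00 → 0% → $0.00
Stainless water bottle $37.47: all other goods → 8% → $2.9976
Eye drops $6.88: over-the-counter medication → 3.5% → $0.2408
Unrounded tax sum = $14.8381 → $14.84

$14.84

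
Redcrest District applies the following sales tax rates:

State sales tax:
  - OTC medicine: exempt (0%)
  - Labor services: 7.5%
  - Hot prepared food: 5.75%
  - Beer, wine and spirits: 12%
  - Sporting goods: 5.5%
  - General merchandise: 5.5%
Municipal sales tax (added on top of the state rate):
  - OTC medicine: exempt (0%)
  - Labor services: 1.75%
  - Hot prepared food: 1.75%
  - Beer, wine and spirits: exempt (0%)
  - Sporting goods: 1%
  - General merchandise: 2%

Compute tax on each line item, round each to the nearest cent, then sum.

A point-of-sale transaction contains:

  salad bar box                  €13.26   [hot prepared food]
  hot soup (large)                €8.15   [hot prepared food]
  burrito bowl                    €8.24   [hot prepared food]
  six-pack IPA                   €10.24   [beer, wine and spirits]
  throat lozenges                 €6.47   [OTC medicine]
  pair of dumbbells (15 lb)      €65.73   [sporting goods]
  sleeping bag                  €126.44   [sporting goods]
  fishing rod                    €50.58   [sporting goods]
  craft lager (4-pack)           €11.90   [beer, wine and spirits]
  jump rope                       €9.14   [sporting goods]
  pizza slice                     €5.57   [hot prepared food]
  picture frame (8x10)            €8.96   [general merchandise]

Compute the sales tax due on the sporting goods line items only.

€16.37

Pair of dumbbells (15 lb) €65.73: sporting goods → 5.5% + 1% municipal = 6.5% → €4.27
Sleeping bag €126.44: sporting goods → 5.5% + 1% municipal = 6.5% → €8.22
Fishing rod €50.58: sporting goods → 5.5% + 1% municipal = 6.5% → €3.29
Jump rope €9.14: sporting goods → 5.5% + 1% municipal = 6.5% → €0.59
Tax on sporting goods = €4.27 + €8.22 + €3.29 + €0.59 = €16.37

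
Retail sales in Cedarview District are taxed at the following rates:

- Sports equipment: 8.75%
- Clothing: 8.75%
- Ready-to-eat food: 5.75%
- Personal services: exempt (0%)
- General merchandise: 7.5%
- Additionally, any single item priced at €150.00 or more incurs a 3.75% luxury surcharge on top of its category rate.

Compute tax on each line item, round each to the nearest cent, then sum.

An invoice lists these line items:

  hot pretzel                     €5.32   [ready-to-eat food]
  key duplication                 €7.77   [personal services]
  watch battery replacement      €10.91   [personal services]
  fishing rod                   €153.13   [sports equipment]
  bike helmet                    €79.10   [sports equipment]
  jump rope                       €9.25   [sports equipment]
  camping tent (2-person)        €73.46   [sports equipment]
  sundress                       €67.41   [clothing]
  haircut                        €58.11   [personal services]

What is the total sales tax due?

€39.51

Hot pretzel €5.32: ready-to-eat food → 5.75% → €0.31
Key duplication €7.77: personal services → 0% → €0.00
Watch battery replacement €10.91: personal services → 0% → €0.00
Fishing rod €153.13: sports equipment → 8.75% + 3.75% surcharge = 12.5% → €19.14
Bike helmet €79.10: sports equipment → 8.75% → €6.92
Jump rope €9.25: sports equipment → 8.75% → €0.81
Camping tent (2-person) €73.46: sports equipment → 8.75% → €6.43
Sundress €67.41: clothing → 8.75% → €5.90
Haircut €58.11: personal services → 0% → €0.00
Total tax = €0.31 + €19.14 + €6.92 + €0.81 + €6.43 + €5.90 = €39.51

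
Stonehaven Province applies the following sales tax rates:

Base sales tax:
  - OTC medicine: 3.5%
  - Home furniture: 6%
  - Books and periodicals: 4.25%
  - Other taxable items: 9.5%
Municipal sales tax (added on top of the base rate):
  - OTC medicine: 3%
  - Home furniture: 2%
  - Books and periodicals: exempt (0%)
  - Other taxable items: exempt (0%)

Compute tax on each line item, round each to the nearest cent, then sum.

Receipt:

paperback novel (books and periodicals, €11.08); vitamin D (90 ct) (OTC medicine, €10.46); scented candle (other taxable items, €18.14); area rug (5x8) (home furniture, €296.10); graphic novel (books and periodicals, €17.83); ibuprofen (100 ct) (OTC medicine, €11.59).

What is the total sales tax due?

€28.07

Paperback novel €11.08: books and periodicals → 4.25% + 0% municipal = 4.25% → €0.47
Vitamin D (90 ct) €10.46: OTC medicine → 3.5% + 3% municipal = 6.5% → €0.68
Scented candle €18.14: other taxable items → 9.5% + 0% municipal = 9.5% → €1.72
Area rug (5x8) €296.10: home furniture → 6% + 2% municipal = 8% → €23.69
Graphic novel €17.83: books and periodicals → 4.25% + 0% municipal = 4.25% → €0.76
Ibuprofen (100 ct) €11.59: OTC medicine → 3.5% + 3% municipal = 6.5% → €0.75
Total tax = €0.47 + €0.68 + €1.72 + €23.69 + €0.76 + €0.75 = €28.07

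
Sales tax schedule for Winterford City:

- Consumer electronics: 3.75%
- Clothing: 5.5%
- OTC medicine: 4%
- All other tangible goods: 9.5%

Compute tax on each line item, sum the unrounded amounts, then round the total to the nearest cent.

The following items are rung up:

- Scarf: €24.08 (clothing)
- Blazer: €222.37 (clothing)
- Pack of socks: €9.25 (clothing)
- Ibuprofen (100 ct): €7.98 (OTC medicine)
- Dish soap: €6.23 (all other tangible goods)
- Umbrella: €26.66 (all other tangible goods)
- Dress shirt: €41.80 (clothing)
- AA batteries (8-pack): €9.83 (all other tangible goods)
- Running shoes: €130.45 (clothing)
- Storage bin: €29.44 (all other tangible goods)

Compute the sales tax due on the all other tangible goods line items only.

Dish soap €6.23: all other tangible goods → 9.5% → €0.59185
Umbrella €26.66: all other tangible goods → 9.5% → €2.5327
AA batteries (8-pack) €9.83: all other tangible goods → 9.5% → €0.93385
Storage bin €29.44: all other tangible goods → 9.5% → €2.7968
Tax on all other tangible goods: unrounded sum = €6.8552 → €6.86

€6.86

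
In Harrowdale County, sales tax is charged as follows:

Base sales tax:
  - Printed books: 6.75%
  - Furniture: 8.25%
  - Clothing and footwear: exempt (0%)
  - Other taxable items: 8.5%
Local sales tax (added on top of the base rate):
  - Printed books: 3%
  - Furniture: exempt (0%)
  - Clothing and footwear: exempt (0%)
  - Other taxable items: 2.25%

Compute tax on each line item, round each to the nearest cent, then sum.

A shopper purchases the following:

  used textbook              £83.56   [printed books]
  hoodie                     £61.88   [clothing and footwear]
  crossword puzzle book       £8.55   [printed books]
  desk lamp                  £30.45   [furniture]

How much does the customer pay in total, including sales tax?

Used textbook £83.56: printed books → 6.75% + 3% local = 9.75% → £8.15
Hoodie £61.88: clothing and footwear → 0% + 0% local = 0% → £0.00
Crossword puzzle book £8.55: printed books → 6.75% + 3% local = 9.75% → £0.83
Desk lamp £30.45: furniture → 8.25% + 0% local = 8.25% → £2.51
Subtotal = £184.44; tax = £11.49; total due = £195.93

£195.93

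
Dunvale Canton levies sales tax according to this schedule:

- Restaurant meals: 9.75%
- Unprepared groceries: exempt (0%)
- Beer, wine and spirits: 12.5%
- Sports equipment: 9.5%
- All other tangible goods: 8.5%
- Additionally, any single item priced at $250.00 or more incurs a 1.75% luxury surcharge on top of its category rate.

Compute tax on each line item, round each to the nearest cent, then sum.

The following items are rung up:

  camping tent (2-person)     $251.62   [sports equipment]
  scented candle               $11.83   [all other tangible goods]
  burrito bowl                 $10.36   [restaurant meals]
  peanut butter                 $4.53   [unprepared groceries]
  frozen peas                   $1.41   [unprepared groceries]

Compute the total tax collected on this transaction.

$30.33

Camping tent (2-person) $251.62: sports equipment → 9.5% + 1.75% surcharge = 11.25% → $28.31
Scented candle $11.83: all other tangible goods → 8.5% → $1.01
Burrito bowl $10.36: restaurant meals → 9.75% → $1.01
Peanut butter $4.53: unprepared groceries → 0% → $0.00
Frozen peas $1.41: unprepared groceries → 0% → $0.00
Total tax = $28.31 + $1.01 + $1.01 = $30.33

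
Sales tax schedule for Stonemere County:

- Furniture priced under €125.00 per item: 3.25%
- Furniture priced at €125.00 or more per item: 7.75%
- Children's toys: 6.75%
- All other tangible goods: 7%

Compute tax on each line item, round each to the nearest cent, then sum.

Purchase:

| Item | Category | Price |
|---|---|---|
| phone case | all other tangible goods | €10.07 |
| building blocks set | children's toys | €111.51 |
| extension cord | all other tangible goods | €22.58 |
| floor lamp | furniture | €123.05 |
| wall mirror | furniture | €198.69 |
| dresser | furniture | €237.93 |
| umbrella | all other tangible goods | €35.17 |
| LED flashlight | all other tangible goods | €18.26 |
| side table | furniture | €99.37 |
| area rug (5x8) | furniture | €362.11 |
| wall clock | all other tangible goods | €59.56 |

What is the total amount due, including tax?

€1365.15

Phone case €10.07: all other tangible goods → 7% → €0.70
Building blocks set €111.51: children's toys → 6.75% → €7.53
Extension cord €22.58: all other tangible goods → 7% → €1.58
Floor lamp €123.05: furniture, under €125.00 → 3.25% → €4.00
Wall mirror €198.69: furniture, €125.00 or more → 7.75% → €15.40
Dresser €237.93: furniture, €125.00 or more → 7.75% → €18.44
Umbrella €35.17: all other tangible goods → 7% → €2.46
LED flashlight €18.26: all other tangible goods → 7% → €1.28
Side table €99.37: furniture, under €125.00 → 3.25% → €3.23
Area rug (5x8) €362.11: furniture, €125.00 or more → 7.75% → €28.06
Wall clock €59.56: all other tangible goods → 7% → €4.17
Subtotal = €1278.30; tax = €86.85; total due = €1365.15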